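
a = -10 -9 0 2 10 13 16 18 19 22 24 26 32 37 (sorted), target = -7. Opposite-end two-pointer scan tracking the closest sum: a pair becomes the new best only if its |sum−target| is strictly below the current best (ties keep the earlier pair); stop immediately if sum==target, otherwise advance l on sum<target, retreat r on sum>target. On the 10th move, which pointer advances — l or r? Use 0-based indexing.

r

[0,13] -10+37=27 d=34 * → r--
[0,12] -10+32=22 d=29 * → r--
[0,11] -10+26=16 d=23 * → r--
[0,10] -10+24=14 d=21 * → r--
[0,9] -10+22=12 d=19 * → r--
[0,8] -10+19=9 d=16 * → r--
[0,7] -10+18=8 d=15 * → r--
[0,6] -10+16=6 d=13 * → r--
[0,5] -10+13=3 d=10 * → r--
[0,4] -10+10=0 d=7 * → r--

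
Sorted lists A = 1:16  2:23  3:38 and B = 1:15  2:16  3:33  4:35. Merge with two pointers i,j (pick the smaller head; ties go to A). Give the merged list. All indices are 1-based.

[i=1,j=1] A[i]=16>B[j]=15 take 15 → j++
[i=1,j=2] A[i]=16<=B[j]=16 take 16 → i++
[i=2,j=2] A[i]=23>B[j]=16 take 16 → j++
[i=2,j=3] A[i]=23<=B[j]=33 take 23 → i++
[i=3,j=3] A[i]=38>B[j]=33 take 33 → j++
[i=3,j=4] A[i]=38>B[j]=35 take 35 → j++
[i=3,j=5] B done, take A[i]=38 → i++

[15, 16, 16, 23, 33, 35, 38]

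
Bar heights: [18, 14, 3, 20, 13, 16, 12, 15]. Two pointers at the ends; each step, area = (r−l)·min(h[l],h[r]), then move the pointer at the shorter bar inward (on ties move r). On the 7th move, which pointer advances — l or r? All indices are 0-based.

l

l=0 r=7: min(18,15)*7=105 best=105 *, r--
l=0 r=6: min(18,12)*6=72 best=105, r--
l=0 r=5: min(18,16)*5=80 best=105, r--
l=0 r=4: min(18,13)*4=52 best=105, r--
l=0 r=3: min(18,20)*3=54 best=105, l++
l=1 r=3: min(14,20)*2=28 best=105, l++
l=2 r=3: min(3,20)*1=3 best=105, l++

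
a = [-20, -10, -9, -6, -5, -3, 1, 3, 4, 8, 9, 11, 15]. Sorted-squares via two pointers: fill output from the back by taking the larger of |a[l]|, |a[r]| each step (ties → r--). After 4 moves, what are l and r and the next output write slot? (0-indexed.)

l=0 r=12: |-20|>|15| out[12]=400, l++
l=1 r=12: |-10|<=|15| out[11]=225, r--
l=1 r=11: |-10|<=|11| out[10]=121, r--
l=1 r=10: |-10|>|9| out[9]=100, l++

l=2, r=10, next write slot=8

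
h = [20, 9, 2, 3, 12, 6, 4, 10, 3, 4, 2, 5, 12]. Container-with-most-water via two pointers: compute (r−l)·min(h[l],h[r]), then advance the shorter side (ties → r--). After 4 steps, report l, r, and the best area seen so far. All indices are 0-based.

[0,12] min(20,12)*12=144 best=144 * → r--
[0,11] min(20,5)*11=55 best=144 → r--
[0,10] min(20,2)*10=20 best=144 → r--
[0,9] min(20,4)*9=36 best=144 → r--

l=0, r=8, best area=144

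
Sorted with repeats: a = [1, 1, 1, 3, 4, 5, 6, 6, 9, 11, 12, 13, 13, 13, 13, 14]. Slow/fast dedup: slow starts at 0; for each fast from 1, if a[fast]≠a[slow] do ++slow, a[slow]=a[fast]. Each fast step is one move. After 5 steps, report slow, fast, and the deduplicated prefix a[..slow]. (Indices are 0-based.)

slow=3, fast=6, prefix=[1, 3, 4, 5]

slow=0 fast=1: a[fast]=1=a[slow] dup, fast++
slow=0 fast=2: a[fast]=1=a[slow] dup, fast++
slow=0 fast=3: a[fast]=3≠a[slow]=1 write a[1]=3, slow++,fast++
slow=1 fast=4: a[fast]=4≠a[slow]=3 write a[2]=4, slow++,fast++
slow=2 fast=5: a[fast]=5≠a[slow]=4 write a[3]=5, slow++,fast++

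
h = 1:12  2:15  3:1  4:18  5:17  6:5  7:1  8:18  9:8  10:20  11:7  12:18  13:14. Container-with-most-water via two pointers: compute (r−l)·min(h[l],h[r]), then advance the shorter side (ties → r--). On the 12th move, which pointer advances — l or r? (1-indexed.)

[1,13] min(12,14)*12=144 best=144 * → l++
[2,13] min(15,14)*11=154 best=154 * → r--
[2,12] min(15,18)*10=150 best=154 → l++
[3,12] min(1,18)*9=9 best=154 → l++
[4,12] min(18,18)*8=144 best=154 → r--
[4,11] min(18,7)*7=49 best=154 → r--
[4,10] min(18,20)*6=108 best=154 → l++
[5,10] min(17,20)*5=85 best=154 → l++
[6,10] min(5,20)*4=20 best=154 → l++
[7,10] min(1,20)*3=3 best=154 → l++
[8,10] min(18,20)*2=36 best=154 → l++
[9,10] min(8,20)*1=8 best=154 → l++

l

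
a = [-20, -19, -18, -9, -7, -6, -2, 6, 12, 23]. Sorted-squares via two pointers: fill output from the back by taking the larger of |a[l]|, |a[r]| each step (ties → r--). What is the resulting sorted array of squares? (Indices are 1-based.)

l=1 r=10: |-20|<=|23| out[10]=529, r--
l=1 r=9: |-20|>|12| out[9]=400, l++
l=2 r=9: |-19|>|12| out[8]=361, l++
l=3 r=9: |-18|>|12| out[7]=324, l++
l=4 r=9: |-9|<=|12| out[6]=144, r--
l=4 r=8: |-9|>|6| out[5]=81, l++
l=5 r=8: |-7|>|6| out[4]=49, l++
l=6 r=8: |-6|<=|6| out[3]=36, r--
l=6 r=7: |-6|>|-2| out[2]=36, l++
l=7 r=7: |-2|<=|-2| out[1]=4, r--

[4, 36, 36, 49, 81, 144, 324, 361, 400, 529]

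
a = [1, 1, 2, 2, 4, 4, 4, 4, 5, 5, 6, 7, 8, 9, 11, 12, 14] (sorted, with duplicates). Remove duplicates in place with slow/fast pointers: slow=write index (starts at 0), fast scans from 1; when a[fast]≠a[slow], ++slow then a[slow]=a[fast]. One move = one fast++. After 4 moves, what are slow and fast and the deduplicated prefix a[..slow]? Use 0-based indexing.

slow=0 fast=1: a[fast]=1=a[slow] dup, fast++
slow=0 fast=2: a[fast]=2≠a[slow]=1 write a[1]=2, slow++,fast++
slow=1 fast=3: a[fast]=2=a[slow] dup, fast++
slow=1 fast=4: a[fast]=4≠a[slow]=2 write a[2]=4, slow++,fast++

slow=2, fast=5, prefix=[1, 2, 4]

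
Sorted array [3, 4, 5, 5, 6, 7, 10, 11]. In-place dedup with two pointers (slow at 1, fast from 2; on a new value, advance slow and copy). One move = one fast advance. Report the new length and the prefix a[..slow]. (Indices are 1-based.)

slow=1 fast=2: a[fast]=4≠a[slow]=3 write a[2]=4, slow++,fast++
slow=2 fast=3: a[fast]=5≠a[slow]=4 write a[3]=5, slow++,fast++
slow=3 fast=4: a[fast]=5=a[slow] dup, fast++
slow=3 fast=5: a[fast]=6≠a[slow]=5 write a[4]=6, slow++,fast++
slow=4 fast=6: a[fast]=7≠a[slow]=6 write a[5]=7, slow++,fast++
slow=5 fast=7: a[fast]=10≠a[slow]=7 write a[6]=10, slow++,fast++
slow=6 fast=8: a[fast]=11≠a[slow]=10 write a[7]=11, slow++,fast++

length 7; prefix = [3, 4, 5, 6, 7, 10, 11]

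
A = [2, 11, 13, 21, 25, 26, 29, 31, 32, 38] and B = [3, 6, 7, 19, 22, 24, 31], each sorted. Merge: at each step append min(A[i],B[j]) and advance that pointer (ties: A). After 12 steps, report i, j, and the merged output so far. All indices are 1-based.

i=7, j=7, merged so far=[2, 3, 6, 7, 11, 13, 19, 21, 22, 24, 25, 26]

[i=1,j=1] A[i]=2<=B[j]=3 take 2 → i++
[i=2,j=1] A[i]=11>B[j]=3 take 3 → j++
[i=2,j=2] A[i]=11>B[j]=6 take 6 → j++
[i=2,j=3] A[i]=11>B[j]=7 take 7 → j++
[i=2,j=4] A[i]=11<=B[j]=19 take 11 → i++
[i=3,j=4] A[i]=13<=B[j]=19 take 13 → i++
[i=4,j=4] A[i]=21>B[j]=19 take 19 → j++
[i=4,j=5] A[i]=21<=B[j]=22 take 21 → i++
[i=5,j=5] A[i]=25>B[j]=22 take 22 → j++
[i=5,j=6] A[i]=25>B[j]=24 take 24 → j++
[i=5,j=7] A[i]=25<=B[j]=31 take 25 → i++
[i=6,j=7] A[i]=26<=B[j]=31 take 26 → i++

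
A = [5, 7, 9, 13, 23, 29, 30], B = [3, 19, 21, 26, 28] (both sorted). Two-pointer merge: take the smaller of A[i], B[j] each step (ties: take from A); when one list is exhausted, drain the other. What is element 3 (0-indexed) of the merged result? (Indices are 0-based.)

merged[3] = 9

i=0 j=0: A[i]=5>B[j]=3 take 3, j++
i=0 j=1: A[i]=5<=B[j]=19 take 5, i++
i=1 j=1: A[i]=7<=B[j]=19 take 7, i++
i=2 j=1: A[i]=9<=B[j]=19 take 9, i++
i=3 j=1: A[i]=13<=B[j]=19 take 13, i++
i=4 j=1: A[i]=23>B[j]=19 take 19, j++
i=4 j=2: A[i]=23>B[j]=21 take 21, j++
i=4 j=3: A[i]=23<=B[j]=26 take 23, i++
i=5 j=3: A[i]=29>B[j]=26 take 26, j++
i=5 j=4: A[i]=29>B[j]=28 take 28, j++
i=5 j=5: B done, take A[i]=29, i++
i=6 j=5: B done, take A[i]=30, i++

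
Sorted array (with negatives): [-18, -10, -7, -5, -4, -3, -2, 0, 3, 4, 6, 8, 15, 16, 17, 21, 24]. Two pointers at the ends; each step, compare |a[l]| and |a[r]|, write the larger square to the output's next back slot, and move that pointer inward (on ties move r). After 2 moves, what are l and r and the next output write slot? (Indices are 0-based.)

l=0, r=14, next write slot=14

[0,16] |-18|<=|24| out[16]=576 → r--
[0,15] |-18|<=|21| out[15]=441 → r--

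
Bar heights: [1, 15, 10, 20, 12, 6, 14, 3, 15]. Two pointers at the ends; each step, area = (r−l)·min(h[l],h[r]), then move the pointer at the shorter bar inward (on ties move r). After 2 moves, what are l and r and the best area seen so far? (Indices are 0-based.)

[0,8] min(1,15)*8=8 best=8 * → l++
[1,8] min(15,15)*7=105 best=105 * → r--

l=1, r=7, best area=105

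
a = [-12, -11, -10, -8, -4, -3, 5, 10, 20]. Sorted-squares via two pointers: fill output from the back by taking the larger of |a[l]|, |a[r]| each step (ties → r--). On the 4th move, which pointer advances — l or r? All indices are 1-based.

r

[1,9] |-12|<=|20| out[9]=400 → r--
[1,8] |-12|>|10| out[8]=144 → l++
[2,8] |-11|>|10| out[7]=121 → l++
[3,8] |-10|<=|10| out[6]=100 → r--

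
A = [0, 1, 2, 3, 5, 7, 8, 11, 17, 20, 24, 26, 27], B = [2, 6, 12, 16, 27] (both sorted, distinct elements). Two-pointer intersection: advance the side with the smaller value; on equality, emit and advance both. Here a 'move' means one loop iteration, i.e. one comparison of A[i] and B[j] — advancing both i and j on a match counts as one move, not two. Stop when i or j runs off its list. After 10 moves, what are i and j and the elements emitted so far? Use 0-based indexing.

i=0 j=0: 0<2, i++
i=1 j=0: 1<2, i++
i=2 j=0: 2==2 emit, i++,j++
i=3 j=1: 3<6, i++
i=4 j=1: 5<6, i++
i=5 j=1: 7>6, j++
i=5 j=2: 7<12, i++
i=6 j=2: 8<12, i++
i=7 j=2: 11<12, i++
i=8 j=2: 17>12, j++

i=8, j=3, emitted=[2]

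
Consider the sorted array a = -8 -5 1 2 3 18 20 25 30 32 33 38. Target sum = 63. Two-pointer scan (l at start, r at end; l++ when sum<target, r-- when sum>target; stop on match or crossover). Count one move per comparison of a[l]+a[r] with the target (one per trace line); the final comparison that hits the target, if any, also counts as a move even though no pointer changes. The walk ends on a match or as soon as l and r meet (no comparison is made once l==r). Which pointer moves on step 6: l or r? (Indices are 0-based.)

l

[0,11] -8+38=30 <63 → l++
[1,11] -5+38=33 <63 → l++
[2,11] 1+38=39 <63 → l++
[3,11] 2+38=40 <63 → l++
[4,11] 3+38=41 <63 → l++
[5,11] 18+38=56 <63 → l++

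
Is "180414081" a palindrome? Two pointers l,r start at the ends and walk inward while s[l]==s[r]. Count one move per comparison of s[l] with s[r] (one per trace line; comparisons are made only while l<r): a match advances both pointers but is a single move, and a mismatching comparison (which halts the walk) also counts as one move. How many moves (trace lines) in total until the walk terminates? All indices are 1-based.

4 moves

l=1 r=9: '1'=='1', l++,r--
l=2 r=8: '8'=='8', l++,r--
l=3 r=7: '0'=='0', l++,r--
l=4 r=6: '4'=='4', l++,r--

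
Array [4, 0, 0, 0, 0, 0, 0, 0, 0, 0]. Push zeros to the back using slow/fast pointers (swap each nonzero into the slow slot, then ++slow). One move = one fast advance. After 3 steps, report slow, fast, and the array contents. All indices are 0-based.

(s=0,f=0) a[fast]=4≠0 swap→a[0]=4 → slow++,fast++
(s=1,f=1) a[fast]=0 → fast++
(s=1,f=2) a[fast]=0 → fast++

slow=1, fast=3, a=[4, 0, 0, 0, 0, 0, 0, 0, 0, 0]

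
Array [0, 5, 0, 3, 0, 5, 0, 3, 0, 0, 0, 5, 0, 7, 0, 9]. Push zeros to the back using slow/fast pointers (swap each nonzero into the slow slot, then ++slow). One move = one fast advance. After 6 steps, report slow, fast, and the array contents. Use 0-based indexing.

(s=0,f=0) a[fast]=0 → fast++
(s=0,f=1) a[fast]=5≠0 swap→a[0]=5 → slow++,fast++
(s=1,f=2) a[fast]=0 → fast++
(s=1,f=3) a[fast]=3≠0 swap→a[1]=3 → slow++,fast++
(s=2,f=4) a[fast]=0 → fast++
(s=2,f=5) a[fast]=5≠0 swap→a[2]=5 → slow++,fast++

slow=3, fast=6, a=[5, 3, 5, 0, 0, 0, 0, 3, 0, 0, 0, 5, 0, 7, 0, 9]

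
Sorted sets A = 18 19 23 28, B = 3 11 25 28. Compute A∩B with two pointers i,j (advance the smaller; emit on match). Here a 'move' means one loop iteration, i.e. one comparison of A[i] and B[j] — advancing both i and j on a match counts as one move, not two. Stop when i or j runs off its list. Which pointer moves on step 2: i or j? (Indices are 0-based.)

j

i=0 j=0: 18>3, j++
i=0 j=1: 18>11, j++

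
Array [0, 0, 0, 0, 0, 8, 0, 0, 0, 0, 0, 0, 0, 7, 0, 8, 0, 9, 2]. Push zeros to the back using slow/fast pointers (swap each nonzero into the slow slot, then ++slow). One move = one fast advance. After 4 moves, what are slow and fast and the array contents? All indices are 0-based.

slow=0, fast=4, a=[0, 0, 0, 0, 0, 8, 0, 0, 0, 0, 0, 0, 0, 7, 0, 8, 0, 9, 2]

slow=0 fast=0: a[fast]=0, fast++
slow=0 fast=1: a[fast]=0, fast++
slow=0 fast=2: a[fast]=0, fast++
slow=0 fast=3: a[fast]=0, fast++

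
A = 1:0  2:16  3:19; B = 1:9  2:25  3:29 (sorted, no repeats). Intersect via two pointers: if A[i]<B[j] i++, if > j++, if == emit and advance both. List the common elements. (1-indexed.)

intersection = []

[i=1,j=1] 0<9 → i++
[i=2,j=1] 16>9 → j++
[i=2,j=2] 16<25 → i++
[i=3,j=2] 19<25 → i++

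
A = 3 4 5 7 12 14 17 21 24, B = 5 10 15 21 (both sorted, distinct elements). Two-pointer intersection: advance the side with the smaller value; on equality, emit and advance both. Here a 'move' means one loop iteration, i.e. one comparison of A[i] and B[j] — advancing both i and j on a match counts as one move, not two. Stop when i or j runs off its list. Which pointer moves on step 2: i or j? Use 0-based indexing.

i

i=0 j=0: 3<5, i++
i=1 j=0: 4<5, i++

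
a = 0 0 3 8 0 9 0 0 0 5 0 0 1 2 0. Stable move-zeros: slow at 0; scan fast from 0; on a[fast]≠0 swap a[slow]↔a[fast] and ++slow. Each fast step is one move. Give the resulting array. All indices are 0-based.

[3, 8, 9, 5, 1, 2, 0, 0, 0, 0, 0, 0, 0, 0, 0]

(s=0,f=0) a[fast]=0 → fast++
(s=0,f=1) a[fast]=0 → fast++
(s=0,f=2) a[fast]=3≠0 swap→a[0]=3 → slow++,fast++
(s=1,f=3) a[fast]=8≠0 swap→a[1]=8 → slow++,fast++
(s=2,f=4) a[fast]=0 → fast++
(s=2,f=5) a[fast]=9≠0 swap→a[2]=9 → slow++,fast++
(s=3,f=6) a[fast]=0 → fast++
(s=3,f=7) a[fast]=0 → fast++
(s=3,f=8) a[fast]=0 → fast++
(s=3,f=9) a[fast]=5≠0 swap→a[3]=5 → slow++,fast++
(s=4,f=10) a[fast]=0 → fast++
(s=4,f=11) a[fast]=0 → fast++
(s=4,f=12) a[fast]=1≠0 swap→a[4]=1 → slow++,fast++
(s=5,f=13) a[fast]=2≠0 swap→a[5]=2 → slow++,fast++
(s=6,f=14) a[fast]=0 → fast++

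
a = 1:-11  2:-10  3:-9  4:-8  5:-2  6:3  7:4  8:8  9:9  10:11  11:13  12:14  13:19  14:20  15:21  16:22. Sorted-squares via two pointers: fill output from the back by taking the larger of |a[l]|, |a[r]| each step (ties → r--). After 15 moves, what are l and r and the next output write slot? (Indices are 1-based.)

l=5, r=5, next write slot=1

[1,16] |-11|<=|22| out[16]=484 → r--
[1,15] |-11|<=|21| out[15]=441 → r--
[1,14] |-11|<=|20| out[14]=400 → r--
[1,13] |-11|<=|19| out[13]=361 → r--
[1,12] |-11|<=|14| out[12]=196 → r--
[1,11] |-11|<=|13| out[11]=169 → r--
[1,10] |-11|<=|11| out[10]=121 → r--
[1,9] |-11|>|9| out[9]=121 → l++
[2,9] |-10|>|9| out[8]=100 → l++
[3,9] |-9|<=|9| out[7]=81 → r--
[3,8] |-9|>|8| out[6]=81 → l++
[4,8] |-8|<=|8| out[5]=64 → r--
[4,7] |-8|>|4| out[4]=64 → l++
[5,7] |-2|<=|4| out[3]=16 → r--
[5,6] |-2|<=|3| out[2]=9 → r--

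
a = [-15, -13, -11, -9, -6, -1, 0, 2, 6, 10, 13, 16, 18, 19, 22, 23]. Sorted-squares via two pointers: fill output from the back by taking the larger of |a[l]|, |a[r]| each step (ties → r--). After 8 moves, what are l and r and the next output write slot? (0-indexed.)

l=2, r=9, next write slot=7

l=0 r=15: |-15|<=|23| out[15]=529, r--
l=0 r=14: |-15|<=|22| out[14]=484, r--
l=0 r=13: |-15|<=|19| out[13]=361, r--
l=0 r=12: |-15|<=|18| out[12]=324, r--
l=0 r=11: |-15|<=|16| out[11]=256, r--
l=0 r=10: |-15|>|13| out[10]=225, l++
l=1 r=10: |-13|<=|13| out[9]=169, r--
l=1 r=9: |-13|>|10| out[8]=169, l++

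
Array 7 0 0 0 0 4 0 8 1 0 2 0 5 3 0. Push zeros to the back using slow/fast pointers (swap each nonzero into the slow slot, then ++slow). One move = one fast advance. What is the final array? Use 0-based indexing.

[7, 4, 8, 1, 2, 5, 3, 0, 0, 0, 0, 0, 0, 0, 0]

(s=0,f=0) a[fast]=7≠0 swap→a[0]=7 → slow++,fast++
(s=1,f=1) a[fast]=0 → fast++
(s=1,f=2) a[fast]=0 → fast++
(s=1,f=3) a[fast]=0 → fast++
(s=1,f=4) a[fast]=0 → fast++
(s=1,f=5) a[fast]=4≠0 swap→a[1]=4 → slow++,fast++
(s=2,f=6) a[fast]=0 → fast++
(s=2,f=7) a[fast]=8≠0 swap→a[2]=8 → slow++,fast++
(s=3,f=8) a[fast]=1≠0 swap→a[3]=1 → slow++,fast++
(s=4,f=9) a[fast]=0 → fast++
(s=4,f=10) a[fast]=2≠0 swap→a[4]=2 → slow++,fast++
(s=5,f=11) a[fast]=0 → fast++
(s=5,f=12) a[fast]=5≠0 swap→a[5]=5 → slow++,fast++
(s=6,f=13) a[fast]=3≠0 swap→a[6]=3 → slow++,fast++
(s=7,f=14) a[fast]=0 → fast++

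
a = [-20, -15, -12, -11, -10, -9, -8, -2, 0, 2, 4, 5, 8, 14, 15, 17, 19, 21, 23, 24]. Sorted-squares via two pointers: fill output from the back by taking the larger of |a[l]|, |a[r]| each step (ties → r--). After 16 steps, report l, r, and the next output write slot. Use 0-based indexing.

l=0 r=19: |-20|<=|24| out[19]=576, r--
l=0 r=18: |-20|<=|23| out[18]=529, r--
l=0 r=17: |-20|<=|21| out[17]=441, r--
l=0 r=16: |-20|>|19| out[16]=400, l++
l=1 r=16: |-15|<=|19| out[15]=361, r--
l=1 r=15: |-15|<=|17| out[14]=289, r--
l=1 r=14: |-15|<=|15| out[13]=225, r--
l=1 r=13: |-15|>|14| out[12]=225, l++
l=2 r=13: |-12|<=|14| out[11]=196, r--
l=2 r=12: |-12|>|8| out[10]=144, l++
l=3 r=12: |-11|>|8| out[9]=121, l++
l=4 r=12: |-10|>|8| out[8]=100, l++
l=5 r=12: |-9|>|8| out[7]=81, l++
l=6 r=12: |-8|<=|8| out[6]=64, r--
l=6 r=11: |-8|>|5| out[5]=64, l++
l=7 r=11: |-2|<=|5| out[4]=25, r--

l=7, r=10, next write slot=3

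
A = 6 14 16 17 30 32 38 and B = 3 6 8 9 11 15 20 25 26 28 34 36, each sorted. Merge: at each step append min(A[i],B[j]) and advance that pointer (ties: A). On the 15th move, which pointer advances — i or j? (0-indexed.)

i

[i=0,j=0] A[i]=6>B[j]=3 take 3 → j++
[i=0,j=1] A[i]=6<=B[j]=6 take 6 → i++
[i=1,j=1] A[i]=14>B[j]=6 take 6 → j++
[i=1,j=2] A[i]=14>B[j]=8 take 8 → j++
[i=1,j=3] A[i]=14>B[j]=9 take 9 → j++
[i=1,j=4] A[i]=14>B[j]=11 take 11 → j++
[i=1,j=5] A[i]=14<=B[j]=15 take 14 → i++
[i=2,j=5] A[i]=16>B[j]=15 take 15 → j++
[i=2,j=6] A[i]=16<=B[j]=20 take 16 → i++
[i=3,j=6] A[i]=17<=B[j]=20 take 17 → i++
[i=4,j=6] A[i]=30>B[j]=20 take 20 → j++
[i=4,j=7] A[i]=30>B[j]=25 take 25 → j++
[i=4,j=8] A[i]=30>B[j]=26 take 26 → j++
[i=4,j=9] A[i]=30>B[j]=28 take 28 → j++
[i=4,j=10] A[i]=30<=B[j]=34 take 30 → i++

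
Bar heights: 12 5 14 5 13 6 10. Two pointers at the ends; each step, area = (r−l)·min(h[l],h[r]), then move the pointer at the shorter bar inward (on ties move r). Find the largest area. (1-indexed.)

max area = 60

l=1 r=7: min(12,10)*6=60 best=60 *, r--
l=1 r=6: min(12,6)*5=30 best=60, r--
l=1 r=5: min(12,13)*4=48 best=60, l++
l=2 r=5: min(5,13)*3=15 best=60, l++
l=3 r=5: min(14,13)*2=26 best=60, r--
l=3 r=4: min(14,5)*1=5 best=60, r--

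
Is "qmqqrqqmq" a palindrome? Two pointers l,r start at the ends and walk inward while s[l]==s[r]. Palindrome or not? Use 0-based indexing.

[0,8] 'q'=='q' → l++,r--
[1,7] 'm'=='m' → l++,r--
[2,6] 'q'=='q' → l++,r--
[3,5] 'q'=='q' → l++,r--

palindrome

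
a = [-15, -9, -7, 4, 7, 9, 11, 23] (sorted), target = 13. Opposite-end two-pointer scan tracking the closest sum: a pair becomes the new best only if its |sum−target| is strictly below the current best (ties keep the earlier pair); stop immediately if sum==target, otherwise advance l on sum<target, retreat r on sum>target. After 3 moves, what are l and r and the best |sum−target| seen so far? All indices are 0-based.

l=0 r=7: -15+23=8 d=5 *, l++
l=1 r=7: -9+23=14 d=1 *, r--
l=1 r=6: -9+11=2 d=11, l++

l=2, r=6, best |Δ|=1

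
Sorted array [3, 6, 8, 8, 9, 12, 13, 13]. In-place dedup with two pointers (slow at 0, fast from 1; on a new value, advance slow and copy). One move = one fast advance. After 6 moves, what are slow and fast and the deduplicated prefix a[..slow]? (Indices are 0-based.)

slow=0 fast=1: a[fast]=6≠a[slow]=3 write a[1]=6, slow++,fast++
slow=1 fast=2: a[fast]=8≠a[slow]=6 write a[2]=8, slow++,fast++
slow=2 fast=3: a[fast]=8=a[slow] dup, fast++
slow=2 fast=4: a[fast]=9≠a[slow]=8 write a[3]=9, slow++,fast++
slow=3 fast=5: a[fast]=12≠a[slow]=9 write a[4]=12, slow++,fast++
slow=4 fast=6: a[fast]=13≠a[slow]=12 write a[5]=13, slow++,fast++

slow=5, fast=7, prefix=[3, 6, 8, 9, 12, 13]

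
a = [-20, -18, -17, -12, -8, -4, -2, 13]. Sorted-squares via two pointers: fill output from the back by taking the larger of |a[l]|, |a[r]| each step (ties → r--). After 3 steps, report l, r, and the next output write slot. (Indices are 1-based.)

l=1 r=8: |-20|>|13| out[8]=400, l++
l=2 r=8: |-18|>|13| out[7]=324, l++
l=3 r=8: |-17|>|13| out[6]=289, l++

l=4, r=8, next write slot=5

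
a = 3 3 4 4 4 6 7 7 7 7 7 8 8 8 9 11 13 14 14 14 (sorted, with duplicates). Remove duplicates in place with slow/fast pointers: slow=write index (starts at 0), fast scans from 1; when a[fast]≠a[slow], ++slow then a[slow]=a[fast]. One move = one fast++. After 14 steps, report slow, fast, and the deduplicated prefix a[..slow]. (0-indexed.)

slow=0 fast=1: a[fast]=3=a[slow] dup, fast++
slow=0 fast=2: a[fast]=4≠a[slow]=3 write a[1]=4, slow++,fast++
slow=1 fast=3: a[fast]=4=a[slow] dup, fast++
slow=1 fast=4: a[fast]=4=a[slow] dup, fast++
slow=1 fast=5: a[fast]=6≠a[slow]=4 write a[2]=6, slow++,fast++
slow=2 fast=6: a[fast]=7≠a[slow]=6 write a[3]=7, slow++,fast++
slow=3 fast=7: a[fast]=7=a[slow] dup, fast++
slow=3 fast=8: a[fast]=7=a[slow] dup, fast++
slow=3 fast=9: a[fast]=7=a[slow] dup, fast++
slow=3 fast=10: a[fast]=7=a[slow] dup, fast++
slow=3 fast=11: a[fast]=8≠a[slow]=7 write a[4]=8, slow++,fast++
slow=4 fast=12: a[fast]=8=a[slow] dup, fast++
slow=4 fast=13: a[fast]=8=a[slow] dup, fast++
slow=4 fast=14: a[fast]=9≠a[slow]=8 write a[5]=9, slow++,fast++

slow=5, fast=15, prefix=[3, 4, 6, 7, 8, 9]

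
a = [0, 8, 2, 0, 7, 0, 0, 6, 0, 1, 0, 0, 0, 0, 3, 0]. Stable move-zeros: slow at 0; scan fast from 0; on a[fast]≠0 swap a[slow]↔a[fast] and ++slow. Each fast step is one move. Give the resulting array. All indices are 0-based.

slow=0 fast=0: a[fast]=0, fast++
slow=0 fast=1: a[fast]=8≠0 swap→a[0]=8, slow++,fast++
slow=1 fast=2: a[fast]=2≠0 swap→a[1]=2, slow++,fast++
slow=2 fast=3: a[fast]=0, fast++
slow=2 fast=4: a[fast]=7≠0 swap→a[2]=7, slow++,fast++
slow=3 fast=5: a[fast]=0, fast++
slow=3 fast=6: a[fast]=0, fast++
slow=3 fast=7: a[fast]=6≠0 swap→a[3]=6, slow++,fast++
slow=4 fast=8: a[fast]=0, fast++
slow=4 fast=9: a[fast]=1≠0 swap→a[4]=1, slow++,fast++
slow=5 fast=10: a[fast]=0, fast++
slow=5 fast=11: a[fast]=0, fast++
slow=5 fast=12: a[fast]=0, fast++
slow=5 fast=13: a[fast]=0, fast++
slow=5 fast=14: a[fast]=3≠0 swap→a[5]=3, slow++,fast++
slow=6 fast=15: a[fast]=0, fast++

[8, 2, 7, 6, 1, 3, 0, 0, 0, 0, 0, 0, 0, 0, 0, 0]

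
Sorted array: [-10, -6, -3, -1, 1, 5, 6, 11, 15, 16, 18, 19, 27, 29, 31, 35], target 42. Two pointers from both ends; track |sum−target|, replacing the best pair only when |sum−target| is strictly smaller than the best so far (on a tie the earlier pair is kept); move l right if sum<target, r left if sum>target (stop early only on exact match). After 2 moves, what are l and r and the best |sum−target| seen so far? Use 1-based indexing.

l=1 r=16: -10+35=25 d=17 *, l++
l=2 r=16: -6+35=29 d=13 *, l++

l=3, r=16, best |Δ|=13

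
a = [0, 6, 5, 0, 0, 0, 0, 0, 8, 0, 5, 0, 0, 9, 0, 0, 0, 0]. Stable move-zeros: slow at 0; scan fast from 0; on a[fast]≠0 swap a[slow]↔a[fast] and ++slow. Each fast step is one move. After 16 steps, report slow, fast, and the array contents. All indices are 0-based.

(s=0,f=0) a[fast]=0 → fast++
(s=0,f=1) a[fast]=6≠0 swap→a[0]=6 → slow++,fast++
(s=1,f=2) a[fast]=5≠0 swap→a[1]=5 → slow++,fast++
(s=2,f=3) a[fast]=0 → fast++
(s=2,f=4) a[fast]=0 → fast++
(s=2,f=5) a[fast]=0 → fast++
(s=2,f=6) a[fast]=0 → fast++
(s=2,f=7) a[fast]=0 → fast++
(s=2,f=8) a[fast]=8≠0 swap→a[2]=8 → slow++,fast++
(s=3,f=9) a[fast]=0 → fast++
(s=3,f=10) a[fast]=5≠0 swap→a[3]=5 → slow++,fast++
(s=4,f=11) a[fast]=0 → fast++
(s=4,f=12) a[fast]=0 → fast++
(s=4,f=13) a[fast]=9≠0 swap→a[4]=9 → slow++,fast++
(s=5,f=14) a[fast]=0 → fast++
(s=5,f=15) a[fast]=0 → fast++

slow=5, fast=16, a=[6, 5, 8, 5, 9, 0, 0, 0, 0, 0, 0, 0, 0, 0, 0, 0, 0, 0]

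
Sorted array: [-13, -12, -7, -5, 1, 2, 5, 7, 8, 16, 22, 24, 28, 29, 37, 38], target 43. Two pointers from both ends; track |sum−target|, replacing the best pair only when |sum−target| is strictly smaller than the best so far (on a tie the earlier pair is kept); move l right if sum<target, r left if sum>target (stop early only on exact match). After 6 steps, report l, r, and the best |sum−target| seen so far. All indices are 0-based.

l=0 r=15: -13+38=25 d=18 *, l++
l=1 r=15: -12+38=26 d=17 *, l++
l=2 r=15: -7+38=31 d=12 *, l++
l=3 r=15: -5+38=33 d=10 *, l++
l=4 r=15: 1+38=39 d=4 *, l++
l=5 r=15: 2+38=40 d=3 *, l++

l=6, r=15, best |Δ|=3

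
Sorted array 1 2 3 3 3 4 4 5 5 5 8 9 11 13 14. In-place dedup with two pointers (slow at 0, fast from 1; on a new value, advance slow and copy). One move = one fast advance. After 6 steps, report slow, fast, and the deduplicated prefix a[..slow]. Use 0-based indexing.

slow=3, fast=7, prefix=[1, 2, 3, 4]

slow=0 fast=1: a[fast]=2≠a[slow]=1 write a[1]=2, slow++,fast++
slow=1 fast=2: a[fast]=3≠a[slow]=2 write a[2]=3, slow++,fast++
slow=2 fast=3: a[fast]=3=a[slow] dup, fast++
slow=2 fast=4: a[fast]=3=a[slow] dup, fast++
slow=2 fast=5: a[fast]=4≠a[slow]=3 write a[3]=4, slow++,fast++
slow=3 fast=6: a[fast]=4=a[slow] dup, fast++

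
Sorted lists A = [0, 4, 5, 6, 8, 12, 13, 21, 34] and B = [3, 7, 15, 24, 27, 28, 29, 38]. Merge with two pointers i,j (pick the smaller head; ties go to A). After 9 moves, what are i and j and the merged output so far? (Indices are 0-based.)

[i=0,j=0] A[i]=0<=B[j]=3 take 0 → i++
[i=1,j=0] A[i]=4>B[j]=3 take 3 → j++
[i=1,j=1] A[i]=4<=B[j]=7 take 4 → i++
[i=2,j=1] A[i]=5<=B[j]=7 take 5 → i++
[i=3,j=1] A[i]=6<=B[j]=7 take 6 → i++
[i=4,j=1] A[i]=8>B[j]=7 take 7 → j++
[i=4,j=2] A[i]=8<=B[j]=15 take 8 → i++
[i=5,j=2] A[i]=12<=B[j]=15 take 12 → i++
[i=6,j=2] A[i]=13<=B[j]=15 take 13 → i++

i=7, j=2, merged so far=[0, 3, 4, 5, 6, 7, 8, 12, 13]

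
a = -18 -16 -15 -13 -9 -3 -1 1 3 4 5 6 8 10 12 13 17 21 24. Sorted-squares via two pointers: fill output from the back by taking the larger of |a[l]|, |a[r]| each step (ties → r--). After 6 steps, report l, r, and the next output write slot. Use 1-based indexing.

l=4, r=16, next write slot=13

l=1 r=19: |-18|<=|24| out[19]=576, r--
l=1 r=18: |-18|<=|21| out[18]=441, r--
l=1 r=17: |-18|>|17| out[17]=324, l++
l=2 r=17: |-16|<=|17| out[16]=289, r--
l=2 r=16: |-16|>|13| out[15]=256, l++
l=3 r=16: |-15|>|13| out[14]=225, l++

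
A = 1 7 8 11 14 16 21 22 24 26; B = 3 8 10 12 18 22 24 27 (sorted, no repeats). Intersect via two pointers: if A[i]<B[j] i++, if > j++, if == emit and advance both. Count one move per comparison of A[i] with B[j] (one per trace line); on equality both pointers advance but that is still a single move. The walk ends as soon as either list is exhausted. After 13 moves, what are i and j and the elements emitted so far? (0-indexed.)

i=0 j=0: 1<3, i++
i=1 j=0: 7>3, j++
i=1 j=1: 7<8, i++
i=2 j=1: 8==8 emit, i++,j++
i=3 j=2: 11>10, j++
i=3 j=3: 11<12, i++
i=4 j=3: 14>12, j++
i=4 j=4: 14<18, i++
i=5 j=4: 16<18, i++
i=6 j=4: 21>18, j++
i=6 j=5: 21<22, i++
i=7 j=5: 22==22 emit, i++,j++
i=8 j=6: 24==24 emit, i++,j++

i=9, j=7, emitted=[8, 22, 24]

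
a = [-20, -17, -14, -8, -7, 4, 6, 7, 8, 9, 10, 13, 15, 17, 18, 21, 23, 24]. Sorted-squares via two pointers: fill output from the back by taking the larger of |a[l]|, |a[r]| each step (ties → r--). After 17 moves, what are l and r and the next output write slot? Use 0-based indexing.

l=5, r=5, next write slot=0

l=0 r=17: |-20|<=|24| out[17]=576, r--
l=0 r=16: |-20|<=|23| out[16]=529, r--
l=0 r=15: |-20|<=|21| out[15]=441, r--
l=0 r=14: |-20|>|18| out[14]=400, l++
l=1 r=14: |-17|<=|18| out[13]=324, r--
l=1 r=13: |-17|<=|17| out[12]=289, r--
l=1 r=12: |-17|>|15| out[11]=289, l++
l=2 r=12: |-14|<=|15| out[10]=225, r--
l=2 r=11: |-14|>|13| out[9]=196, l++
l=3 r=11: |-8|<=|13| out[8]=169, r--
l=3 r=10: |-8|<=|10| out[7]=100, r--
l=3 r=9: |-8|<=|9| out[6]=81, r--
l=3 r=8: |-8|<=|8| out[5]=64, r--
l=3 r=7: |-8|>|7| out[4]=64, l++
l=4 r=7: |-7|<=|7| out[3]=49, r--
l=4 r=6: |-7|>|6| out[2]=49, l++
l=5 r=6: |4|<=|6| out[1]=36, r--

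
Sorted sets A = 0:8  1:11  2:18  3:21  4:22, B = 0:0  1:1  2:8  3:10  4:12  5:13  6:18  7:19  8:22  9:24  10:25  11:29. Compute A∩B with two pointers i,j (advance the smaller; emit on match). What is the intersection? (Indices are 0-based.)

[i=0,j=0] 8>0 → j++
[i=0,j=1] 8>1 → j++
[i=0,j=2] 8==8 emit → i++,j++
[i=1,j=3] 11>10 → j++
[i=1,j=4] 11<12 → i++
[i=2,j=4] 18>12 → j++
[i=2,j=5] 18>13 → j++
[i=2,j=6] 18==18 emit → i++,j++
[i=3,j=7] 21>19 → j++
[i=3,j=8] 21<22 → i++
[i=4,j=8] 22==22 emit → i++,j++

intersection = [8, 18, 22]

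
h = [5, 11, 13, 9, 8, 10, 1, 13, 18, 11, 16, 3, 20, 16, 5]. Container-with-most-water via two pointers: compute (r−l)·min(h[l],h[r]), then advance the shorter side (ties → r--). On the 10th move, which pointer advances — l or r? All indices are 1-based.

[1,15] min(5,5)*14=70 best=70 * → r--
[1,14] min(5,16)*13=65 best=70 → l++
[2,14] min(11,16)*12=132 best=132 * → l++
[3,14] min(13,16)*11=143 best=143 * → l++
[4,14] min(9,16)*10=90 best=143 → l++
[5,14] min(8,16)*9=72 best=143 → l++
[6,14] min(10,16)*8=80 best=143 → l++
[7,14] min(1,16)*7=7 best=143 → l++
[8,14] min(13,16)*6=78 best=143 → l++
[9,14] min(18,16)*5=80 best=143 → r--

r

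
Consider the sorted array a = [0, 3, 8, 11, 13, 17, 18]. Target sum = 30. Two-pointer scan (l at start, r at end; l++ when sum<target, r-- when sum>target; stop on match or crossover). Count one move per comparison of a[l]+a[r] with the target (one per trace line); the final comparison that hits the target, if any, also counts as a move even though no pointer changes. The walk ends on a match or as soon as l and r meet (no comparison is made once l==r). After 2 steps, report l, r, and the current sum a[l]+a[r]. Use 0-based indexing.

l=0 r=6: 0+18=18 <30, l++
l=1 r=6: 3+18=21 <30, l++

l=2, r=6, sum=26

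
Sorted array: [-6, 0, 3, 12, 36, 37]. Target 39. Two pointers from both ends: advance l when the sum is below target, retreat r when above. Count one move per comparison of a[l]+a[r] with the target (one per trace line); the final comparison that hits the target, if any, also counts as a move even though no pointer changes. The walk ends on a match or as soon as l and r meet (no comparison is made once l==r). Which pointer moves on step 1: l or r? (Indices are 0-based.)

[0,5] -6+37=31 <39 → l++

l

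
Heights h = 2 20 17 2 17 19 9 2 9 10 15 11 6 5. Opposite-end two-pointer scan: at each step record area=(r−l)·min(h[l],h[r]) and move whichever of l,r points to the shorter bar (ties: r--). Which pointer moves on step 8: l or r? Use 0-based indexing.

r

[0,13] min(2,5)*13=26 best=26 * → l++
[1,13] min(20,5)*12=60 best=60 * → r--
[1,12] min(20,6)*11=66 best=66 * → r--
[1,11] min(20,11)*10=110 best=110 * → r--
[1,10] min(20,15)*9=135 best=135 * → r--
[1,9] min(20,10)*8=80 best=135 → r--
[1,8] min(20,9)*7=63 best=135 → r--
[1,7] min(20,2)*6=12 best=135 → r--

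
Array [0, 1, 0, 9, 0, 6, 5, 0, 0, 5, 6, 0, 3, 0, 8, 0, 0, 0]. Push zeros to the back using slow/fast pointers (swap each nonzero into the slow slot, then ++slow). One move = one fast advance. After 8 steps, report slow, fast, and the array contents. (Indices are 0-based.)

slow=4, fast=8, a=[1, 9, 6, 5, 0, 0, 0, 0, 0, 5, 6, 0, 3, 0, 8, 0, 0, 0]

slow=0 fast=0: a[fast]=0, fast++
slow=0 fast=1: a[fast]=1≠0 swap→a[0]=1, slow++,fast++
slow=1 fast=2: a[fast]=0, fast++
slow=1 fast=3: a[fast]=9≠0 swap→a[1]=9, slow++,fast++
slow=2 fast=4: a[fast]=0, fast++
slow=2 fast=5: a[fast]=6≠0 swap→a[2]=6, slow++,fast++
slow=3 fast=6: a[fast]=5≠0 swap→a[3]=5, slow++,fast++
slow=4 fast=7: a[fast]=0, fast++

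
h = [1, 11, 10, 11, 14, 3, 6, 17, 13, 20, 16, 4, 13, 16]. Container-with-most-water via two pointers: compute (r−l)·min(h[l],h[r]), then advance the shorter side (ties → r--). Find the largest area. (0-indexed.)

max area = 132

l=0 r=13: min(1,16)*13=13 best=13 *, l++
l=1 r=13: min(11,16)*12=132 best=132 *, l++
l=2 r=13: min(10,16)*11=110 best=132, l++
l=3 r=13: min(11,16)*10=110 best=132, l++
l=4 r=13: min(14,16)*9=126 best=132, l++
l=5 r=13: min(3,16)*8=24 best=132, l++
l=6 r=13: min(6,16)*7=42 best=132, l++
l=7 r=13: min(17,16)*6=96 best=132, r--
l=7 r=12: min(17,13)*5=65 best=132, r--
l=7 r=11: min(17,4)*4=16 best=132, r--
l=7 r=10: min(17,16)*3=48 best=132, r--
l=7 r=9: min(17,20)*2=34 best=132, l++
l=8 r=9: min(13,20)*1=13 best=132, l++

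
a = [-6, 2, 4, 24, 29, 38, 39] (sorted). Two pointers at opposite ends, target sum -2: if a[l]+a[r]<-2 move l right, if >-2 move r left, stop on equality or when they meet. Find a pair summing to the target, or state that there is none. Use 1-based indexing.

(-6, 4)

[1,7] -6+39=33 >-2 → r--
[1,6] -6+38=32 >-2 → r--
[1,5] -6+29=23 >-2 → r--
[1,4] -6+24=18 >-2 → r--
[1,3] -6+4=-2 → found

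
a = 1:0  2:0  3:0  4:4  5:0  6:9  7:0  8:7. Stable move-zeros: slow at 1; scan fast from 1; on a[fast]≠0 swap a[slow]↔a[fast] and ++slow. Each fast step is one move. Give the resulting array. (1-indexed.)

(s=1,f=1) a[fast]=0 → fast++
(s=1,f=2) a[fast]=0 → fast++
(s=1,f=3) a[fast]=0 → fast++
(s=1,f=4) a[fast]=4≠0 swap→a[1]=4 → slow++,fast++
(s=2,f=5) a[fast]=0 → fast++
(s=2,f=6) a[fast]=9≠0 swap→a[2]=9 → slow++,fast++
(s=3,f=7) a[fast]=0 → fast++
(s=3,f=8) a[fast]=7≠0 swap→a[3]=7 → slow++,fast++

[4, 9, 7, 0, 0, 0, 0, 0]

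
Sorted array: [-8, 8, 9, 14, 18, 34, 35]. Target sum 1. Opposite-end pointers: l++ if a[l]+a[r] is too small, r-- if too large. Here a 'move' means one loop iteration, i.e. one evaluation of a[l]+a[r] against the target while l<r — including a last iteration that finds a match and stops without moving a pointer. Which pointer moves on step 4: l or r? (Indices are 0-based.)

[0,6] -8+35=27 >1 → r--
[0,5] -8+34=26 >1 → r--
[0,4] -8+18=10 >1 → r--
[0,3] -8+14=6 >1 → r--

r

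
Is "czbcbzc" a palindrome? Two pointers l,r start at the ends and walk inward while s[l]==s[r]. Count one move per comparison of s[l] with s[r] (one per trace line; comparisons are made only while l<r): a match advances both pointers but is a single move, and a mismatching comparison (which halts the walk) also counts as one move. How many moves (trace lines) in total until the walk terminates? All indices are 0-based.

3 moves

l=0 r=6: 'c'=='c', l++,r--
l=1 r=5: 'z'=='z', l++,r--
l=2 r=4: 'b'=='b', l++,r--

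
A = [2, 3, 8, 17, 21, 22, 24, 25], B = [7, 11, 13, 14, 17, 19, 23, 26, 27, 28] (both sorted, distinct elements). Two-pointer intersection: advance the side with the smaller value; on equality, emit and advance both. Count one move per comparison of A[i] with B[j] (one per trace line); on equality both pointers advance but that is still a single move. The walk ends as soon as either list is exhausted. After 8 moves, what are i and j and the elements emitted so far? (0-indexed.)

[i=0,j=0] 2<7 → i++
[i=1,j=0] 3<7 → i++
[i=2,j=0] 8>7 → j++
[i=2,j=1] 8<11 → i++
[i=3,j=1] 17>11 → j++
[i=3,j=2] 17>13 → j++
[i=3,j=3] 17>14 → j++
[i=3,j=4] 17==17 emit → i++,j++

i=4, j=5, emitted=[17]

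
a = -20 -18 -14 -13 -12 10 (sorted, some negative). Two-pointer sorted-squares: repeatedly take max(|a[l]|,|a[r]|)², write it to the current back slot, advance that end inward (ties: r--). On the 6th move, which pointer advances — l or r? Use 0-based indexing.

r

[0,5] |-20|>|10| out[5]=400 → l++
[1,5] |-18|>|10| out[4]=324 → l++
[2,5] |-14|>|10| out[3]=196 → l++
[3,5] |-13|>|10| out[2]=169 → l++
[4,5] |-12|>|10| out[1]=144 → l++
[5,5] |10|<=|10| out[0]=100 → r--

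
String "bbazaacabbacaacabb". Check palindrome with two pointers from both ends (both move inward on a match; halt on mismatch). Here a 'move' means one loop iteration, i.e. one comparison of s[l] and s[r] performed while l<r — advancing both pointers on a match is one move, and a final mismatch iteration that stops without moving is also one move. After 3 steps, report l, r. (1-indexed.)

[1,18] 'b'=='b' → l++,r--
[2,17] 'b'=='b' → l++,r--
[3,16] 'a'=='a' → l++,r--

l=4, r=15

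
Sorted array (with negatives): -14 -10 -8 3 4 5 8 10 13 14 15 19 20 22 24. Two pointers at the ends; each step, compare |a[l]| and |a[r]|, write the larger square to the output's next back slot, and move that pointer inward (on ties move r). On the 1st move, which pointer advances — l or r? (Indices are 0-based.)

[0,14] |-14|<=|24| out[14]=576 → r--

r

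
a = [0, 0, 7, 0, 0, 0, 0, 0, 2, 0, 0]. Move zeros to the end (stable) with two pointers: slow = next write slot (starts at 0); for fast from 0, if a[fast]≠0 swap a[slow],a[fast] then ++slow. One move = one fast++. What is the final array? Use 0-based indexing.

(s=0,f=0) a[fast]=0 → fast++
(s=0,f=1) a[fast]=0 → fast++
(s=0,f=2) a[fast]=7≠0 swap→a[0]=7 → slow++,fast++
(s=1,f=3) a[fast]=0 → fast++
(s=1,f=4) a[fast]=0 → fast++
(s=1,f=5) a[fast]=0 → fast++
(s=1,f=6) a[fast]=0 → fast++
(s=1,f=7) a[fast]=0 → fast++
(s=1,f=8) a[fast]=2≠0 swap→a[1]=2 → slow++,fast++
(s=2,f=9) a[fast]=0 → fast++
(s=2,f=10) a[fast]=0 → fast++

[7, 2, 0, 0, 0, 0, 0, 0, 0, 0, 0]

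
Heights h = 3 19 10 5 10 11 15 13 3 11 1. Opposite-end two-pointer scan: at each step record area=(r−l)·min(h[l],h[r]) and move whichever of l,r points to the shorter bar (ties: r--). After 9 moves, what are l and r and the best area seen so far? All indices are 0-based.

l=0 r=10: min(3,1)*10=10 best=10 *, r--
l=0 r=9: min(3,11)*9=27 best=27 *, l++
l=1 r=9: min(19,11)*8=88 best=88 *, r--
l=1 r=8: min(19,3)*7=21 best=88, r--
l=1 r=7: min(19,13)*6=78 best=88, r--
l=1 r=6: min(19,15)*5=75 best=88, r--
l=1 r=5: min(19,11)*4=44 best=88, r--
l=1 r=4: min(19,10)*3=30 best=88, r--
l=1 r=3: min(19,5)*2=10 best=88, r--

l=1, r=2, best area=88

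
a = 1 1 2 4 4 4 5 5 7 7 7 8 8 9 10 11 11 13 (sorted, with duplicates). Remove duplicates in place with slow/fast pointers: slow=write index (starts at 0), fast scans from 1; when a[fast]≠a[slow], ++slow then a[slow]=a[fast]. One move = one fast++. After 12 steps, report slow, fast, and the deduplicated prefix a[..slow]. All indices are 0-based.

slow=5, fast=13, prefix=[1, 2, 4, 5, 7, 8]

slow=0 fast=1: a[fast]=1=a[slow] dup, fast++
slow=0 fast=2: a[fast]=2≠a[slow]=1 write a[1]=2, slow++,fast++
slow=1 fast=3: a[fast]=4≠a[slow]=2 write a[2]=4, slow++,fast++
slow=2 fast=4: a[fast]=4=a[slow] dup, fast++
slow=2 fast=5: a[fast]=4=a[slow] dup, fast++
slow=2 fast=6: a[fast]=5≠a[slow]=4 write a[3]=5, slow++,fast++
slow=3 fast=7: a[fast]=5=a[slow] dup, fast++
slow=3 fast=8: a[fast]=7≠a[slow]=5 write a[4]=7, slow++,fast++
slow=4 fast=9: a[fast]=7=a[slow] dup, fast++
slow=4 fast=10: a[fast]=7=a[slow] dup, fast++
slow=4 fast=11: a[fast]=8≠a[slow]=7 write a[5]=8, slow++,fast++
slow=5 fast=12: a[fast]=8=a[slow] dup, fast++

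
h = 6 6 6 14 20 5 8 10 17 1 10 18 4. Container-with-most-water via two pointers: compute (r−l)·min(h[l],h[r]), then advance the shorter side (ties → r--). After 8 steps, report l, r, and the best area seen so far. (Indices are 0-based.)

l=4, r=8, best area=126

l=0 r=12: min(6,4)*12=48 best=48 *, r--
l=0 r=11: min(6,18)*11=66 best=66 *, l++
l=1 r=11: min(6,18)*10=60 best=66, l++
l=2 r=11: min(6,18)*9=54 best=66, l++
l=3 r=11: min(14,18)*8=112 best=112 *, l++
l=4 r=11: min(20,18)*7=126 best=126 *, r--
l=4 r=10: min(20,10)*6=60 best=126, r--
l=4 r=9: min(20,1)*5=5 best=126, r--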